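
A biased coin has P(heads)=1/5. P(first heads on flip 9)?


Geometric: P(X=9) = (1-p)^(k-1)×p = (4/5)^8×1/5 = 65536/1953125

P(X=9) = 65536/1953125 ≈ 3.36%


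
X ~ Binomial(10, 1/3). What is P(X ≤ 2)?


P(X ≤ 2) = Σ P(X=i) for i=0..2
P(X=0) = 1024/59049
P(X=1) = 5120/59049
P(X=2) = 1280/6561
Sum = 5888/19683

P(X ≤ 2) = 5888/19683 ≈ 29.91%


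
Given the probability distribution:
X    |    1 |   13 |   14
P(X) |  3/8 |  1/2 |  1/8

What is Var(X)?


E[X] = 69/8
E[X²] = 875/8
Var(X) = E[X²] - (E[X])² = 875/8 - 4761/64 = 2239/64

Var(X) = 2239/64 ≈ 34.9844


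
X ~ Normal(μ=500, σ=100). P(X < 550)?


z = (550-500)/100 = 0.5
P(Z < 0.5) = 0.6915

P(X < 550) ≈ 0.6915


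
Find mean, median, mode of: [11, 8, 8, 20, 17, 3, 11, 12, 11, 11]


Sorted: [3, 8, 8, 11, 11, 11, 11, 12, 17, 20]
Mean = 112/10 = 56/5
Median = 11
Freq: {11: 4, 8: 2, 20: 1, 17: 1, 3: 1, 12: 1}
Mode: [11]

Mean=56/5, Median=11, Mode=11


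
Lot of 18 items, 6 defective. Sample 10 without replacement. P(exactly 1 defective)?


Hypergeometric: C(6,1)×C(12,9)/C(18,10)
= 6×220/43758 = 20/663

P(X=1) = 20/663 ≈ 3.02%


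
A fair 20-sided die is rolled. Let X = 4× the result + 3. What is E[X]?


E[die] = (1+20)/2 = 21/2
E[X] = 4×21/2 + 3 = 45

E[X] = 45


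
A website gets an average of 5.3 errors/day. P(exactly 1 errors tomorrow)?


Poisson(λ=5.3): P(X=1) = e^(-λ)×λ^k/k!
= e^(-5.3) × 5.3^1 / 1!
≈ 0.004991593907 × 5.3 / 1 ≈ 0.026455

P(X=1) ≈ 0.026455 ≈ 2.65%


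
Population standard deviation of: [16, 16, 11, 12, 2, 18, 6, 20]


Mean = 101/8
  (16-101/8)²=729/64
  (16-101/8)²=729/64
  (11-101/8)²=169/64
  (12-101/8)²=25/64
  (2-101/8)²=7225/64
  (18-101/8)²=1849/64
  (6-101/8)²=2809/64
  (20-101/8)²=3481/64
Σ(x-μ)² = 2127/8
σ² = (2127/8)/8 = 2127/64

σ = √(2127/64) ≈ 5.7649


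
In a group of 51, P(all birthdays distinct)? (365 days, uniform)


P(all different) = Π(365-i)/365 for i=0..50
= (365/365)×(364/365)×...×(315/365)
= 0.025568

P ≈ 0.0256 ≈ 2.56%


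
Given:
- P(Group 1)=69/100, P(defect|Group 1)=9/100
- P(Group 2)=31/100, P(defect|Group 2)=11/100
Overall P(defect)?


P(B) = Σ P(B|Aᵢ)×P(Aᵢ)
  9/100×69/100 = 621/10000
  11/100×31/100 = 341/10000
Sum = 481/5000

P(defect) = 481/5000 ≈ 9.62%


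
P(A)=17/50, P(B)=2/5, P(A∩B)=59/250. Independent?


P(A)×P(B) = 17/125
P(A∩B) = 59/250
Not equal → NOT independent

No, not independent


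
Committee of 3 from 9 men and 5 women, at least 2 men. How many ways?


Count by #men:
  2M,1W: C(9,2)×C(5,1)=180
  3M,0W: C(9,3)×C(5,0)=84
Total = 264

264


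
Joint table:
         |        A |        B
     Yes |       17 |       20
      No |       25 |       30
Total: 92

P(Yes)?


P(Yes) = (17+20)/92 = 37/92

P(Yes) = 37/92 ≈ 40.22%


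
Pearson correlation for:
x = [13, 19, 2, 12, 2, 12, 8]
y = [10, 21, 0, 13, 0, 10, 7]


n=7, Σx=68, Σy=61, Σxy=861, Σx²=890, Σy²=859
r = (7×861 - 68×61)/√((7×890 - 68²)(7×859 - 61²))
= 1879/√(1606×2292) = 1879/√3680952 ≈ 1879/1918.5807 ≈ 0.9794

r ≈ 0.9794


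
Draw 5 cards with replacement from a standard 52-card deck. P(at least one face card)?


P(not a face card) = 40/52 = 10/13
P(none in 5 draws) = (10/13)^5 = 100000/371293
P(≥1 face card) = 1 - 100000/371293 = 271293/371293

P = 271293/371293 ≈ 73.07%


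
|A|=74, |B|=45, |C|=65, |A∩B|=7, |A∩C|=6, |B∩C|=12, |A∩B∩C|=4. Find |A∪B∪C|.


|A∪B∪C| = 74+45+65-7-6-12+4 = 163

|A∪B∪C| = 163


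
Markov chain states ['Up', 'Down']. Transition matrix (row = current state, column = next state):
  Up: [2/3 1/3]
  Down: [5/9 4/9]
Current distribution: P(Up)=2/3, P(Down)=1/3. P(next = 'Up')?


P(next=Up) = Σᵢ P(now=i)×P(i→Up)
= 2/3×2/3 + 1/3×5/9
= 4/9 + 5/27 = 17/27

P = 17/27 ≈ 0.6296


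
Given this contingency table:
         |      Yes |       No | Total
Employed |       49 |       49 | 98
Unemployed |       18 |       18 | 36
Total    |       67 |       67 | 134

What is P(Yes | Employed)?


P(Yes | Employed) = 49/(49+49) = 49/98 = 1/2

P(Yes|Employed) = 1/2 ≈ 50.00%


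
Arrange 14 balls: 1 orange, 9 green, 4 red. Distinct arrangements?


14!/(1!×9!×4!) = 10010

10010


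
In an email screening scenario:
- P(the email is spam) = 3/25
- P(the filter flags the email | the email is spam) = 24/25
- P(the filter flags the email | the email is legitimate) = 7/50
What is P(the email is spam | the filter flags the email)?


Using Bayes' theorem:
P(A|B) = P(B|A)·P(A) / P(B)

P(the filter flags the email) = 24/25 × 3/25 + 7/50 × 22/25
= 72/625 + 77/625 = 149/625

P(the email is spam|the filter flags the email) = (72/625) / (149/625) = 72/149

P(the email is spam|the filter flags the email) = 72/149 ≈ 48.32%


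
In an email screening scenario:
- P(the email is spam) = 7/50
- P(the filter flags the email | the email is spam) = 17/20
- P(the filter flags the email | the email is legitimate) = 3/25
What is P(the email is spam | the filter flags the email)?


Using Bayes' theorem:
P(A|B) = P(B|A)·P(A) / P(B)

P(the filter flags the email) = 17/20 × 7/50 + 3/25 × 43/50
= 119/1000 + 129/1250 = 1111/5000

P(the email is spam|the filter flags the email) = (119/1000) / (1111/5000) = 595/1111

P(the email is spam|the filter flags the email) = 595/1111 ≈ 53.56%


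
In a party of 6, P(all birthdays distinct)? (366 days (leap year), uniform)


P(all different) = Π(366-i)/366 for i=0..5
= (366/366)×(365/366)×...×(361/366)
= 0.959646

P ≈ 0.9596 ≈ 95.96%


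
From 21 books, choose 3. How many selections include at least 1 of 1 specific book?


Complement: C(21,3) - C(20,3) = 1330 - 1140 = 190

190


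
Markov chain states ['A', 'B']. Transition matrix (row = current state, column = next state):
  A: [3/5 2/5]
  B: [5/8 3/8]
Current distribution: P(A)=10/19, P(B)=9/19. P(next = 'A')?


P(next=A) = Σᵢ P(now=i)×P(i→A)
= 10/19×3/5 + 9/19×5/8
= 6/19 + 45/152 = 93/152

P = 93/152 ≈ 0.6118


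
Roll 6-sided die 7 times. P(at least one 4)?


P(no 4)^7 = (5/6)^7 = 78125/279936
P(≥1) = 1 - 78125/279936 = 201811/279936

P = 201811/279936 ≈ 72.09%


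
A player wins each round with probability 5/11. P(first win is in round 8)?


Geometric: P(X=8) = (1-p)^(k-1)×p = (6/11)^7×5/11 = 1399680/214358881

P(X=8) = 1399680/214358881 ≈ 0.65%


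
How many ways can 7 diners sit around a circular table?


Circular arrangements of 7 distinct objects: fix one position to break rotational symmetry.
(n-1)! = 6! = 720

720


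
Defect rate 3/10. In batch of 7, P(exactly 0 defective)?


Binomial: P(X=0) = C(7,0)×p^0×(1-p)^7
= 1 × 1 × 823543/10000000 = 823543/10000000

P(X=0) = 823543/10000000 ≈ 8.24%


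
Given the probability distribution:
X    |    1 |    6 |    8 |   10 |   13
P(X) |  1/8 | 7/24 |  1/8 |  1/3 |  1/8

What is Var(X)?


E[X] = 47/6
E[X²] = 877/12
Var(X) = E[X²] - (E[X])² = 877/12 - 2209/36 = 211/18

Var(X) = 211/18 ≈ 11.7222


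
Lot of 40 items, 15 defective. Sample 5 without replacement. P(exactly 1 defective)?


Hypergeometric: C(15,1)×C(25,4)/C(40,5)
= 15×12650/658008 = 31625/109668

P(X=1) = 31625/109668 ≈ 28.84%


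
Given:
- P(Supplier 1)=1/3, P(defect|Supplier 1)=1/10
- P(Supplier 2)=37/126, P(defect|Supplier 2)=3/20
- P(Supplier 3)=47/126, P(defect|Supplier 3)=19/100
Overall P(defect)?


P(B) = Σ P(B|Aᵢ)×P(Aᵢ)
  1/10×1/3 = 1/30
  3/20×37/126 = 37/840
  19/100×47/126 = 893/12600
Sum = 467/3150

P(defect) = 467/3150 ≈ 14.83%


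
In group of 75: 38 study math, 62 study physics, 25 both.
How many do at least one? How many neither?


|A∪B| = 38+62-25 = 75
Neither = 75-75 = 0

At least one: 75; Neither: 0


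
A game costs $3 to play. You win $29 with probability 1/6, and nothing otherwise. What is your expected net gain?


E[gain] = (29-3)×1/6 + (-3)×5/6
= 13/3 - 5/2 = 11/6

Expected net gain = $11/6 ≈ $1.83


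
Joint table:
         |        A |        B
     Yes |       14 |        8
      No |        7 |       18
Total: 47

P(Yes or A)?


P(Yes∨A) = P(Yes) + P(A) - P(Yes∧A)
= (22 + 21 - 14)/47 = 29/47

P = 29/47 ≈ 61.70%


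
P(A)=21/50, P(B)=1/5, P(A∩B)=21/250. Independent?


P(A)×P(B) = 21/250
P(A∩B) = 21/250
Equal ✓ → Independent

Yes, independent


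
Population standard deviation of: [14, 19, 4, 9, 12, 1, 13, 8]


Mean = 80/8 = 10
  (14-10)²=16
  (19-10)²=81
  (4-10)²=36
  (9-10)²=1
  (12-10)²=4
  (1-10)²=81
  (13-10)²=9
  (8-10)²=4
Σ(x-μ)² = 232
σ² = 232/8 = 29

σ = √(29) ≈ 5.3852


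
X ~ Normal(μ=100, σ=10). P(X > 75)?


z = (75-100)/10 = -2.5
P(X > 75) = 1 - P(Z ≤ -2.5) = 1 - 0.0062 = 0.9938

P(X > 75) ≈ 0.9938


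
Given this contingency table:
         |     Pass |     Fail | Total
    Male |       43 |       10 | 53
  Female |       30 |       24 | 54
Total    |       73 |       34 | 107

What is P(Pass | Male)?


P(Pass | Male) = 43/(43+10) = 43/53

P(Pass|Male) = 43/53 ≈ 81.13%


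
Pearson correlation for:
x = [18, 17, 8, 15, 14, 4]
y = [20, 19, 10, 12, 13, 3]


n=6, Σx=76, Σy=77, Σxy=1137, Σx²=1114, Σy²=1183
r = (6×1137 - 76×77)/√((6×1114 - 76²)(6×1183 - 77²))
= 970/√(908×1169) = 970/√1061452 ≈ 970/1030.2679 ≈ 0.9415

r ≈ 0.9415


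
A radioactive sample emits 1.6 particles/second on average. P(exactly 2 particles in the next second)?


Poisson(λ=1.6): P(X=2) = e^(-λ)×λ^k/k!
= e^(-1.6) × 1.6^2 / 2!
≈ 0.201896518 × 2.56 / 2 ≈ 0.258428

P(X=2) ≈ 0.258428 ≈ 25.84%


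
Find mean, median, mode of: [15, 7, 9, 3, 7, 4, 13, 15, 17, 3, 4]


Sorted: [3, 3, 4, 4, 7, 7, 9, 13, 15, 15, 17]
Mean = 97/11
Median = 7
Freq: {15: 2, 7: 2, 9: 1, 3: 2, 4: 2, 13: 1, 17: 1}
Mode: [3, 4, 7, 15]

Mean=97/11, Median=7, Mode=[3, 4, 7, 15]


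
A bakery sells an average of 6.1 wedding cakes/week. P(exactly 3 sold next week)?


Poisson(λ=6.1): P(X=3) = e^(-λ)×λ^k/k!
= e^(-6.1) × 6.1^3 / 3!
≈ 0.002242867719 × 226.981 / 6 ≈ 0.084848

P(X=3) ≈ 0.084848 ≈ 8.48%


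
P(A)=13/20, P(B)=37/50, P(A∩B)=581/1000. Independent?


P(A)×P(B) = 481/1000
P(A∩B) = 581/1000
Not equal → NOT independent

No, not independent


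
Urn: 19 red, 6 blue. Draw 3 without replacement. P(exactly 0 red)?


Hypergeometric: C(19,0)×C(6,3)/C(25,3)
= 1×20/2300 = 1/115

P(X=0) = 1/115 ≈ 0.87%


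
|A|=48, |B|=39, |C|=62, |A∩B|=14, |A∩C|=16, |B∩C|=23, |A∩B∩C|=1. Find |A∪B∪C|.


|A∪B∪C| = 48+39+62-14-16-23+1 = 97

|A∪B∪C| = 97


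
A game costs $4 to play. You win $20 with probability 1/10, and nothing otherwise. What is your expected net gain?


E[gain] = (20-4)×1/10 + (-4)×9/10
= 8/5 - 18/5 = -2

Expected net gain = $-2 ≈ $-2.00


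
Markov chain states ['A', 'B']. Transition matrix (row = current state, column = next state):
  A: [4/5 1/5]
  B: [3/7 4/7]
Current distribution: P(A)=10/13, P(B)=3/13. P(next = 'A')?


P(next=A) = Σᵢ P(now=i)×P(i→A)
= 10/13×4/5 + 3/13×3/7
= 8/13 + 9/91 = 5/7

P = 5/7 ≈ 0.7143


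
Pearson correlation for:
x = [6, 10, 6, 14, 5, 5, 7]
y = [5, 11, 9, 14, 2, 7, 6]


n=7, Σx=53, Σy=54, Σxy=477, Σx²=467, Σy²=512
r = (7×477 - 53×54)/√((7×467 - 53²)(7×512 - 54²))
= 477/√(460×668) = 477/√307280 ≈ 477/554.3284 ≈ 0.8605

r ≈ 0.8605


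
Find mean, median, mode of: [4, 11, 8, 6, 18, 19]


Sorted: [4, 6, 8, 11, 18, 19]
Mean = 66/6 = 11
Median = 19/2
Freq: {4: 1, 11: 1, 8: 1, 6: 1, 18: 1, 19: 1}
Mode: No mode

Mean=11, Median=19/2, Mode=No mode


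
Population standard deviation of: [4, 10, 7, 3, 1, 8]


Mean = 33/6 = 11/2
  (4-11/2)²=9/4
  (10-11/2)²=81/4
  (7-11/2)²=9/4
  (3-11/2)²=25/4
  (1-11/2)²=81/4
  (8-11/2)²=25/4
Σ(x-μ)² = 115/2
σ² = (115/2)/6 = 115/12

σ = √(115/12) ≈ 3.0957


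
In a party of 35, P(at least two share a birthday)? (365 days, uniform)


P(all different) = Π(365-i)/365 for i=0..34
= 0.185617
P(match) = 1 - 0.185617 = 0.814383

P ≈ 0.8144 ≈ 81.44%


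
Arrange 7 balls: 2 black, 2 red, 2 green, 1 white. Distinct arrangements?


7!/(2!×2!×2!×1!) = 630

630


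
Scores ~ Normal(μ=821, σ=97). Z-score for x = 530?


z = (x - μ)/σ = (530 - 821)/97 = -3.0

z = -3.0


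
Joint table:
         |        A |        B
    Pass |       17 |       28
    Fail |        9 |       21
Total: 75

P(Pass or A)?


P(Pass∨A) = P(Pass) + P(A) - P(Pass∧A)
= (45 + 26 - 17)/75 = 54/75 = 18/25

P = 18/25 ≈ 72.00%


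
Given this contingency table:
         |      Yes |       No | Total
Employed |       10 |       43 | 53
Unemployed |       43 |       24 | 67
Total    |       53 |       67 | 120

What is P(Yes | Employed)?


P(Yes | Employed) = 10/(10+43) = 10/53

P(Yes|Employed) = 10/53 ≈ 18.87%


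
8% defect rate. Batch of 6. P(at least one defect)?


P(all good) = (23/25)^6 = 148035889/244140625
P(≥1 defect) = 96104736/244140625

P = 96104736/244140625 ≈ 39.36%


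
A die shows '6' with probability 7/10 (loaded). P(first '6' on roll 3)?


Geometric: P(X=3) = (1-p)^(k-1)×p = (3/10)^2×7/10 = 63/1000

P(X=3) = 63/1000 ≈ 6.30%


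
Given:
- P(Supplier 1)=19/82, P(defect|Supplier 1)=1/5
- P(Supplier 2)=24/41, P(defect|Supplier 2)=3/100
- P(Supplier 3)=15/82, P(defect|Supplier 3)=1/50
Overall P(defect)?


P(B) = Σ P(B|Aᵢ)×P(Aᵢ)
  1/5×19/82 = 19/410
  3/100×24/41 = 18/1025
  1/50×15/82 = 3/820
Sum = 277/4100

P(defect) = 277/4100 ≈ 6.76%


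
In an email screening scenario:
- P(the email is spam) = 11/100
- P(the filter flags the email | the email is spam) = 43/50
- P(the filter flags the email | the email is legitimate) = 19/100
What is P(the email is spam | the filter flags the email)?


Using Bayes' theorem:
P(A|B) = P(B|A)·P(A) / P(B)

P(the filter flags the email) = 43/50 × 11/100 + 19/100 × 89/100
= 473/5000 + 1691/10000 = 2637/10000

P(the email is spam|the filter flags the email) = (473/5000) / (2637/10000) = 946/2637

P(the email is spam|the filter flags the email) = 946/2637 ≈ 35.87%


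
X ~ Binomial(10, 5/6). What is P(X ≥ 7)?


P(X ≥ 7) = Σ P(X=i) for i=7..10
P(X=7) = 390625/2519424
P(X=8) = 1953125/6718464
P(X=9) = 9765625/30233088
P(X=10) = 9765625/60466176
Sum = 390625/419904

P(X ≥ 7) = 390625/419904 ≈ 93.03%


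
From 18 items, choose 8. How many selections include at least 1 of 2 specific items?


Complement: C(18,8) - C(16,8) = 43758 - 12870 = 30888

30888


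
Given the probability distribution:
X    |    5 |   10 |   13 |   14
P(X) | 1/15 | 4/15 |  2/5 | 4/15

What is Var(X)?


E[X] = 179/15
E[X²] = 741/5
Var(X) = E[X²] - (E[X])² = 741/5 - 32041/225 = 1304/225

Var(X) = 1304/225 ≈ 5.7956


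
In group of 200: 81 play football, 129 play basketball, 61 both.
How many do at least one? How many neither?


|A∪B| = 81+129-61 = 149
Neither = 200-149 = 51

At least one: 149; Neither: 51


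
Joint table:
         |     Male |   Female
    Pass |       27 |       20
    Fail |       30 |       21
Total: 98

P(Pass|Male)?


P(Pass|Male) = 27/(27+30) = 27/57 = 9/19

P = 9/19 ≈ 47.37%


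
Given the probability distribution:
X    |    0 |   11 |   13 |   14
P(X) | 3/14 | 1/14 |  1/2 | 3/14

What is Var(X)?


E[X] = 72/7
E[X²] = 946/7
Var(X) = E[X²] - (E[X])² = 946/7 - 5184/49 = 1438/49

Var(X) = 1438/49 ≈ 29.3469


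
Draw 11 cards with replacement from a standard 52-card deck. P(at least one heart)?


P(not a heart) = 39/52 = 3/4
P(none in 11 draws) = (3/4)^11 = 177147/4194304
P(≥1 heart) = 1 - 177147/4194304 = 4017157/4194304

P = 4017157/4194304 ≈ 95.78%


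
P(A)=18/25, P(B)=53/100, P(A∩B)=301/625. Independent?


P(A)×P(B) = 477/1250
P(A∩B) = 301/625
Not equal → NOT independent

No, not independent


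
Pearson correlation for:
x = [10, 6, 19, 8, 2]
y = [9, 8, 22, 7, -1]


n=5, Σx=45, Σy=45, Σxy=610, Σx²=565, Σy²=679
r = (5×610 - 45×45)/√((5×565 - 45²)(5×679 - 45²))
= 1025/√(800×1370) = 1025/√1096000 ≈ 1025/1046.9002 ≈ 0.9791

r ≈ 0.9791


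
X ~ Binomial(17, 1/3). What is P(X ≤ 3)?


P(X ≤ 3) = Σ P(X=i) for i=0..3
P(X=0) = 131072/129140163
P(X=1) = 1114112/129140163
P(X=2) = 4456448/129140163
P(X=3) = 11141120/129140163
Sum = 16842752/129140163

P(X ≤ 3) = 16842752/129140163 ≈ 13.04%


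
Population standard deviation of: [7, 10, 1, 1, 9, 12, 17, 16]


Mean = 73/8
  (7-73/8)²=289/64
  (10-73/8)²=49/64
  (1-73/8)²=4225/64
  (1-73/8)²=4225/64
  (9-73/8)²=1/64
  (12-73/8)²=529/64
  (17-73/8)²=3969/64
  (16-73/8)²=3025/64
Σ(x-μ)² = 2039/8
σ² = (2039/8)/8 = 2039/64

σ = √(2039/64) ≈ 5.6444


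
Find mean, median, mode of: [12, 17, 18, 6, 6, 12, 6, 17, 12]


Sorted: [6, 6, 6, 12, 12, 12, 17, 17, 18]
Mean = 106/9
Median = 12
Freq: {12: 3, 17: 2, 18: 1, 6: 3}
Mode: [6, 12]

Mean=106/9, Median=12, Mode=[6, 12]


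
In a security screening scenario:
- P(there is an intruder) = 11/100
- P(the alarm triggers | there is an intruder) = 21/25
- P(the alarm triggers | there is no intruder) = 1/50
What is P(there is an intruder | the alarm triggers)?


Using Bayes' theorem:
P(A|B) = P(B|A)·P(A) / P(B)

P(the alarm triggers) = 21/25 × 11/100 + 1/50 × 89/100
= 231/2500 + 89/5000 = 551/5000

P(there is an intruder|the alarm triggers) = (231/2500) / (551/5000) = 462/551

P(there is an intruder|the alarm triggers) = 462/551 ≈ 83.85%


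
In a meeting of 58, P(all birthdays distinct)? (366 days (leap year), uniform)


P(all different) = Π(366-i)/366 for i=0..57
= (366/366)×(365/366)×...×(309/366)
= 0.008451

P ≈ 0.0085 ≈ 0.85%


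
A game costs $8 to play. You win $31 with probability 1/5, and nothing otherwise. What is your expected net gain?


E[gain] = (31-8)×1/5 + (-8)×4/5
= 23/5 - 32/5 = -9/5

Expected net gain = $-9/5 ≈ $-1.80


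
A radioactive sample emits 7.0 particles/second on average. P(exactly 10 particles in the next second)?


Poisson(λ=7.0): P(X=10) = e^(-λ)×λ^k/k!
= e^(-7.0) × 7.0^10 / 10!
≈ 0.0009118819656 × 282475249 / 3628800 ≈ 0.070983

P(X=10) ≈ 0.070983 ≈ 7.10%


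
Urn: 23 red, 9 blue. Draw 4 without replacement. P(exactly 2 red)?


Hypergeometric: C(23,2)×C(9,2)/C(32,4)
= 253×36/35960 = 2277/8990

P(X=2) = 2277/8990 ≈ 25.33%


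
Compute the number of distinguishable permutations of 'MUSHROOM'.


Letters: 8, freq: {'M': 2, 'U': 1, 'S': 1, 'H': 1, 'R': 1, 'O': 2}
8!/(2!×1!×1!×1!×1!×2!) = 40320/4 = 10080

10080


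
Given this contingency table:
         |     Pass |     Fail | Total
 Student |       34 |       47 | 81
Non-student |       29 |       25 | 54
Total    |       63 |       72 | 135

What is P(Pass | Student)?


P(Pass | Student) = 34/(34+47) = 34/81

P(Pass|Student) = 34/81 ≈ 41.98%


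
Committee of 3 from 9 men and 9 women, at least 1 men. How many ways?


Count by #men:
  1M,2W: C(9,1)×C(9,2)=324
  2M,1W: C(9,2)×C(9,1)=324
  3M,0W: C(9,3)×C(9,0)=84
Total = 732

732


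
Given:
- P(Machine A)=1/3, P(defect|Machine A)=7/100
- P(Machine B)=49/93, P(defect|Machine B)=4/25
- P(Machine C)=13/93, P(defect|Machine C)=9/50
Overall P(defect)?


P(B) = Σ P(B|Aᵢ)×P(Aᵢ)
  7/100×1/3 = 7/300
  4/25×49/93 = 196/2325
  9/50×13/93 = 39/1550
Sum = 247/1860

P(defect) = 247/1860 ≈ 13.28%


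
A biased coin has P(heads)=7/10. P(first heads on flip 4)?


Geometric: P(X=4) = (1-p)^(k-1)×p = (3/10)^3×7/10 = 189/10000

P(X=4) = 189/10000 ≈ 1.89%


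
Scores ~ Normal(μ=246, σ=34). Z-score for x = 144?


z = (x - μ)/σ = (144 - 246)/34 = -3.0

z = -3.0


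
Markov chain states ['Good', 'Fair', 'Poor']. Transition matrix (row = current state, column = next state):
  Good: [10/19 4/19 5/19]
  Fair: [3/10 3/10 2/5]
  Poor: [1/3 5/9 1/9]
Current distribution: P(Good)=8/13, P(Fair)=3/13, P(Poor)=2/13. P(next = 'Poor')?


P(next=Poor) = Σᵢ P(now=i)×P(i→Poor)
= 8/13×5/19 + 3/13×2/5 + 2/13×1/9
= 40/247 + 6/65 + 2/117 = 232/855

P = 232/855 ≈ 0.2713


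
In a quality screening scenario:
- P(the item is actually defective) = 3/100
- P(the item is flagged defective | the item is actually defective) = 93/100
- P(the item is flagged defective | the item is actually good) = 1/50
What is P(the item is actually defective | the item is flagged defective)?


Using Bayes' theorem:
P(A|B) = P(B|A)·P(A) / P(B)

P(the item is flagged defective) = 93/100 × 3/100 + 1/50 × 97/100
= 279/10000 + 97/5000 = 473/10000

P(the item is actually defective|the item is flagged defective) = (279/10000) / (473/10000) = 279/473

P(the item is actually defective|the item is flagged defective) = 279/473 ≈ 58.99%


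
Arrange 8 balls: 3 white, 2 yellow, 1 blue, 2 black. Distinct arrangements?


8!/(3!×2!×1!×2!) = 1680

1680


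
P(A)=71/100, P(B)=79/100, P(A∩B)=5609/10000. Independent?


P(A)×P(B) = 5609/10000
P(A∩B) = 5609/10000
Equal ✓ → Independent

Yes, independent


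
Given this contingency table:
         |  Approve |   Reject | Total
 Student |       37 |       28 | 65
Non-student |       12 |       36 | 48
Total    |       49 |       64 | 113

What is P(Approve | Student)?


P(Approve | Student) = 37/(37+28) = 37/65

P(Approve|Student) = 37/65 ≈ 56.92%


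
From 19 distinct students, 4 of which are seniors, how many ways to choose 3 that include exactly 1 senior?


Choose 1 of the 4 seniors and 2 of the other 15 students:
C(4,1)×C(15,2) = 4×105 = 420

420


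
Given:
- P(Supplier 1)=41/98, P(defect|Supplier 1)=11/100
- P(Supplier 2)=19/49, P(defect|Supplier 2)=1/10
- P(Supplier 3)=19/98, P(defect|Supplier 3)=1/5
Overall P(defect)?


P(B) = Σ P(B|Aᵢ)×P(Aᵢ)
  11/100×41/98 = 451/9800
  1/10×19/49 = 19/490
  1/5×19/98 = 19/490
Sum = 173/1400

P(defect) = 173/1400 ≈ 12.36%


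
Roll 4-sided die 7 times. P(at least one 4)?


P(no 4)^7 = (3/4)^7 = 2187/16384
P(≥1) = 1 - 2187/16384 = 14197/16384

P = 14197/16384 ≈ 86.65%


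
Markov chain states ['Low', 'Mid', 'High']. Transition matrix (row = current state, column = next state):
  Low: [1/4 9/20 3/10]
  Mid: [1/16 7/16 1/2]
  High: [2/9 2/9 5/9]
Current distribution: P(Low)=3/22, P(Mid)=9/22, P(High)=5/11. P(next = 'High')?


P(next=High) = Σᵢ P(now=i)×P(i→High)
= 3/22×3/10 + 9/22×1/2 + 5/11×5/9
= 9/220 + 9/44 + 25/99 = 493/990

P = 493/990 ≈ 0.4980


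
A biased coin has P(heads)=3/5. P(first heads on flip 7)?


Geometric: P(X=7) = (1-p)^(k-1)×p = (2/5)^6×3/5 = 192/78125

P(X=7) = 192/78125 ≈ 0.25%


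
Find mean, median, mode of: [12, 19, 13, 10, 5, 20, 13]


Sorted: [5, 10, 12, 13, 13, 19, 20]
Mean = 92/7
Median = 13
Freq: {12: 1, 19: 1, 13: 2, 10: 1, 5: 1, 20: 1}
Mode: [13]

Mean=92/7, Median=13, Mode=13


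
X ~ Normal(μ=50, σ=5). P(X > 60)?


z = (60-50)/5 = 2.0
P(X > 60) = 1 - P(Z ≤ 2.0) = 1 - 0.9772 = 0.0228

P(X > 60) ≈ 0.0228


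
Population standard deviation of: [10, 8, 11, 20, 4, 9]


Mean = 62/6 = 31/3
  (10-31/3)²=1/9
  (8-31/3)²=49/9
  (11-31/3)²=4/9
  (20-31/3)²=841/9
  (4-31/3)²=361/9
  (9-31/3)²=16/9
Σ(x-μ)² = 424/3
σ² = (424/3)/6 = 212/9

σ = √(212/9) ≈ 4.8534


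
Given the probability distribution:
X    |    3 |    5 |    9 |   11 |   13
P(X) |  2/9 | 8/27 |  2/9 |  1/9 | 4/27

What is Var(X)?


E[X] = 197/27
E[X²] = 593/9
Var(X) = E[X²] - (E[X])² = 593/9 - 38809/729 = 9224/729

Var(X) = 9224/729 ≈ 12.6529


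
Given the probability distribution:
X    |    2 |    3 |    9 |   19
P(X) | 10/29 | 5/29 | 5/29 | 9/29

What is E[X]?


E[X] = Σ x·P(X=x)
= (2)×(10/29) + (3)×(5/29) + (9)×(5/29) + (19)×(9/29)
= 251/29

E[X] = 251/29


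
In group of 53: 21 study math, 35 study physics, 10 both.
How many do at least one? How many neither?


|A∪B| = 21+35-10 = 46
Neither = 53-46 = 7

At least one: 46; Neither: 7


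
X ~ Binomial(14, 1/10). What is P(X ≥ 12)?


P(X ≥ 12) = Σ P(X=i) for i=12..14
P(X=12) = 7371/100000000000000
P(X=13) = 63/50000000000000
P(X=14) = 1/100000000000000
Sum = 3749/50000000000000

P(X ≥ 12) = 3749/50000000000000 ≈ 0.00%


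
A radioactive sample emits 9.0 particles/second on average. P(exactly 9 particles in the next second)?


Poisson(λ=9.0): P(X=9) = e^(-λ)×λ^k/k!
= e^(-9.0) × 9.0^9 / 9!
≈ 0.0001234098041 × 387420489 / 362880 ≈ 0.131756

P(X=9) ≈ 0.131756 ≈ 13.18%


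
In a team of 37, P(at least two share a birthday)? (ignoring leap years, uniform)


P(all different) = Π(365-i)/365 for i=0..36
= 0.151266
P(match) = 1 - 0.151266 = 0.848734

P ≈ 0.8487 ≈ 84.87%


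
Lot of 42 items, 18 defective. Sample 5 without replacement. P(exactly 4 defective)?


Hypergeometric: C(18,4)×C(24,1)/C(42,5)
= 3060×24/850668 = 6120/70889

P(X=4) = 6120/70889 ≈ 8.63%


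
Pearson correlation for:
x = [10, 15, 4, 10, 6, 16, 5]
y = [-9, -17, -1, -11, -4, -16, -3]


n=7, Σx=66, Σy=-61, Σxy=-754, Σx²=758, Σy²=773
r = (7×(-754) - 66×(-61))/√((7×758 - 66²)(7×773 - (-61)²))
= -1252/√(950×1690) = -1252/√1605500 ≈ -1252/1267.0833 ≈ -0.9881

r ≈ -0.9881


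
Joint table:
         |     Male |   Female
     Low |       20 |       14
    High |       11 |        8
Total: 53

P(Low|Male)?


P(Low|Male) = 20/(20+11) = 20/31

P = 20/31 ≈ 64.52%


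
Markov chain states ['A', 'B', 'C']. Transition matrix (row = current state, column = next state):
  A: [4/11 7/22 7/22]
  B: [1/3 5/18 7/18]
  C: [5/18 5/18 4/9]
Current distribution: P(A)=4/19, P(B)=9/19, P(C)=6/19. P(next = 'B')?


P(next=B) = Σᵢ P(now=i)×P(i→B)
= 4/19×7/22 + 9/19×5/18 + 6/19×5/18
= 14/209 + 5/38 + 5/57 = 359/1254

P = 359/1254 ≈ 0.2863


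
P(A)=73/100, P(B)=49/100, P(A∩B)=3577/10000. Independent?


P(A)×P(B) = 3577/10000
P(A∩B) = 3577/10000
Equal ✓ → Independent

Yes, independent


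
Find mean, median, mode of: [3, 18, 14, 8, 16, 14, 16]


Sorted: [3, 8, 14, 14, 16, 16, 18]
Mean = 89/7
Median = 14
Freq: {3: 1, 18: 1, 14: 2, 8: 1, 16: 2}
Mode: [14, 16]

Mean=89/7, Median=14, Mode=[14, 16]


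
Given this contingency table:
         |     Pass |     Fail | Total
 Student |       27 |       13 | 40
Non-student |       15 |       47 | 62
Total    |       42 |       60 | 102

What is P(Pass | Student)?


P(Pass | Student) = 27/(27+13) = 27/40

P(Pass|Student) = 27/40 ≈ 67.50%


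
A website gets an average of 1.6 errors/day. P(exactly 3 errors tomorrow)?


Poisson(λ=1.6): P(X=3) = e^(-λ)×λ^k/k!
= e^(-1.6) × 1.6^3 / 3!
≈ 0.201896518 × 4.096 / 6 ≈ 0.137828

P(X=3) ≈ 0.137828 ≈ 13.78%


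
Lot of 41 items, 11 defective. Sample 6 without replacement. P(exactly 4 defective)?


Hypergeometric: C(11,4)×C(30,2)/C(41,6)
= 330×435/4496388 = 23925/749398

P(X=4) = 23925/749398 ≈ 3.19%


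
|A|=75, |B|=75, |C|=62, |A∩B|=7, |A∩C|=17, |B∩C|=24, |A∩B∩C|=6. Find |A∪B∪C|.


|A∪B∪C| = 75+75+62-7-17-24+6 = 170

|A∪B∪C| = 170


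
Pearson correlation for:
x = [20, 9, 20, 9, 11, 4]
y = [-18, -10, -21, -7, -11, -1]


n=6, Σx=73, Σy=-68, Σxy=-1058, Σx²=1099, Σy²=1036
r = (6×(-1058) - 73×(-68))/√((6×1099 - 73²)(6×1036 - (-68)²))
= -1384/√(1265×1592) = -1384/√2013880 ≈ -1384/1419.1124 ≈ -0.9753

r ≈ -0.9753


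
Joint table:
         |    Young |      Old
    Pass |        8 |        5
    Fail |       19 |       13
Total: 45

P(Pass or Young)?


P(Pass∨Young) = P(Pass) + P(Young) - P(Pass∧Young)
= (13 + 27 - 8)/45 = 32/45

P = 32/45 ≈ 71.11%


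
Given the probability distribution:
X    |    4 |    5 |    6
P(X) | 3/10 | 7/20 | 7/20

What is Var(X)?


E[X] = 101/20
E[X²] = 523/20
Var(X) = E[X²] - (E[X])² = 523/20 - 10201/400 = 259/400

Var(X) = 259/400 ≈ 0.6475


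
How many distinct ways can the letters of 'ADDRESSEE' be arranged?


Letters: 9, freq: {'A': 1, 'D': 2, 'R': 1, 'E': 3, 'S': 2}
9!/(1!×2!×1!×3!×2!) = 362880/24 = 15120

15120


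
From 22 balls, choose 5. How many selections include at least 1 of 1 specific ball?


Complement: C(22,5) - C(21,5) = 26334 - 20349 = 5985

5985


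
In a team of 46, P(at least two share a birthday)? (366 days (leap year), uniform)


P(all different) = Π(366-i)/366 for i=0..45
= 0.052187
P(match) = 1 - 0.052187 = 0.947813

P ≈ 0.9478 ≈ 94.78%


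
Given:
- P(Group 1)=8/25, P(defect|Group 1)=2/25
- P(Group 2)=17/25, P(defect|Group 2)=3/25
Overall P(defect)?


P(B) = Σ P(B|Aᵢ)×P(Aᵢ)
  2/25×8/25 = 16/625
  3/25×17/25 = 51/625
Sum = 67/625

P(defect) = 67/625 ≈ 10.72%


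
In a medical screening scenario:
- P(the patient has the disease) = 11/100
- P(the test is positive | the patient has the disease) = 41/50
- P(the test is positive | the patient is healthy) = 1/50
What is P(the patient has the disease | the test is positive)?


Using Bayes' theorem:
P(A|B) = P(B|A)·P(A) / P(B)

P(the test is positive) = 41/50 × 11/100 + 1/50 × 89/100
= 451/5000 + 89/5000 = 27/250

P(the patient has the disease|the test is positive) = (451/5000) / (27/250) = 451/540

P(the patient has the disease|the test is positive) = 451/540 ≈ 83.52%


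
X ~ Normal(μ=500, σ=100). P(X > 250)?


z = (250-500)/100 = -2.5
P(X > 250) = 1 - P(Z ≤ -2.5) = 1 - 0.0062 = 0.9938

P(X > 250) ≈ 0.9938


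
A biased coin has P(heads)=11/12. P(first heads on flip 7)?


Geometric: P(X=7) = (1-p)^(k-1)×p = (1/12)^6×11/12 = 11/35831808

P(X=7) = 11/35831808 ≈ 0.00%


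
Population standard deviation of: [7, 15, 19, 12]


Mean = 53/4
  (7-53/4)²=625/16
  (15-53/4)²=49/16
  (19-53/4)²=529/16
  (12-53/4)²=25/16
Σ(x-μ)² = 307/4
σ² = (307/4)/4 = 307/16

σ = √(307/16) ≈ 4.3804


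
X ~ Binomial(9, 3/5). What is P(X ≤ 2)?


P(X ≤ 2) = Σ P(X=i) for i=0..2
P(X=0) = 512/1953125
P(X=1) = 6912/1953125
P(X=2) = 41472/1953125
Sum = 48896/1953125

P(X ≤ 2) = 48896/1953125 ≈ 2.50%


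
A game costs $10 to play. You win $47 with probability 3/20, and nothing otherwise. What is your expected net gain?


E[gain] = (47-10)×3/20 + (-10)×17/20
= 111/20 - 17/2 = -59/20

Expected net gain = $-59/20 ≈ $-2.95


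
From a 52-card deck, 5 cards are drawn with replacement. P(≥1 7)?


P(not a 7) = 48/52 = 12/13
P(none in 5 draws) = (12/13)^5 = 248832/371293
P(≥1 7) = 1 - 248832/371293 = 122461/371293

P = 122461/371293 ≈ 32.98%


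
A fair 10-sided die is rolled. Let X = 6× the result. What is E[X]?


E[die] = (1+10)/2 = 11/2
E[X] = 6 × 11/2 = 33

E[X] = 33


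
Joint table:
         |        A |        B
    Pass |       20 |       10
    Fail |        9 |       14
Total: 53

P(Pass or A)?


P(Pass∨A) = P(Pass) + P(A) - P(Pass∧A)
= (30 + 29 - 20)/53 = 39/53

P = 39/53 ≈ 73.58%


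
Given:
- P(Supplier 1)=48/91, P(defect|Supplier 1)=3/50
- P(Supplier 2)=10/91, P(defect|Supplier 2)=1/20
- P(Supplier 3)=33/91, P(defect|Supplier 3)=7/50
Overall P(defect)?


P(B) = Σ P(B|Aᵢ)×P(Aᵢ)
  3/50×48/91 = 72/2275
  1/20×10/91 = 1/182
  7/50×33/91 = 33/650
Sum = 8/91

P(defect) = 8/91 ≈ 8.79%


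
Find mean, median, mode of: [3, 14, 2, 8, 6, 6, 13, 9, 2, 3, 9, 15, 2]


Sorted: [2, 2, 2, 3, 3, 6, 6, 8, 9, 9, 13, 14, 15]
Mean = 92/13
Median = 6
Freq: {3: 2, 14: 1, 2: 3, 8: 1, 6: 2, 13: 1, 9: 2, 15: 1}
Mode: [2]

Mean=92/13, Median=6, Mode=2


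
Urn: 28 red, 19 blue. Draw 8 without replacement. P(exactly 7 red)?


Hypergeometric: C(28,7)×C(19,1)/C(47,8)
= 1184040×19/314457495 = 5928/82861

P(X=7) = 5928/82861 ≈ 7.15%


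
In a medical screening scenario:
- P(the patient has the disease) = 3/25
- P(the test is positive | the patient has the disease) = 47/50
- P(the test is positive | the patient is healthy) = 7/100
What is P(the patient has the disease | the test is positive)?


Using Bayes' theorem:
P(A|B) = P(B|A)·P(A) / P(B)

P(the test is positive) = 47/50 × 3/25 + 7/100 × 22/25
= 141/1250 + 77/1250 = 109/625

P(the patient has the disease|the test is positive) = (141/1250) / (109/625) = 141/218

P(the patient has the disease|the test is positive) = 141/218 ≈ 64.68%


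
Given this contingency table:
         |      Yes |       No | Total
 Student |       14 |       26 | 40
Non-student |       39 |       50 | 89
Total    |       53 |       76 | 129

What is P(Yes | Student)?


P(Yes | Student) = 14/(14+26) = 14/40 = 7/20

P(Yes|Student) = 7/20 ≈ 35.00%


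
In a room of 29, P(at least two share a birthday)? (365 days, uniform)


P(all different) = Π(365-i)/365 for i=0..28
= 0.319031
P(match) = 1 - 0.319031 = 0.680969

P ≈ 0.6810 ≈ 68.10%


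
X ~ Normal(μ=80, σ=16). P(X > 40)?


z = (40-80)/16 = -2.5
P(X > 40) = 1 - P(Z ≤ -2.5) = 1 - 0.0062 = 0.9938

P(X > 40) ≈ 0.9938


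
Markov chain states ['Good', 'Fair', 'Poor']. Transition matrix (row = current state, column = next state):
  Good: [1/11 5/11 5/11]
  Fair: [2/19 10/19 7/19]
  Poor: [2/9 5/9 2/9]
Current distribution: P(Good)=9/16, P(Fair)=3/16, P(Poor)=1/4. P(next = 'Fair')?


P(next=Fair) = Σᵢ P(now=i)×P(i→Fair)
= 9/16×5/11 + 3/16×10/19 + 1/4×5/9
= 45/176 + 15/152 + 5/36 = 14845/30096

P = 14845/30096 ≈ 0.4933


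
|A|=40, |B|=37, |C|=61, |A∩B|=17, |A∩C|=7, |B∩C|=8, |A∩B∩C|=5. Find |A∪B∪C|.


|A∪B∪C| = 40+37+61-17-7-8+5 = 111

|A∪B∪C| = 111


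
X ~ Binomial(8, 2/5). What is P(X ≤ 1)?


P(X ≤ 1) = Σ P(X=i) for i=0..1
P(X=0) = 6561/390625
P(X=1) = 34992/390625
Sum = 41553/390625

P(X ≤ 1) = 41553/390625 ≈ 10.64%


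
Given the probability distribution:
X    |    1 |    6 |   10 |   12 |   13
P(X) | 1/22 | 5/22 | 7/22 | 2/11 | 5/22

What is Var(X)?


E[X] = 107/11
E[X²] = 1151/11
Var(X) = E[X²] - (E[X])² = 1151/11 - 11449/121 = 1212/121

Var(X) = 1212/121 ≈ 10.0165


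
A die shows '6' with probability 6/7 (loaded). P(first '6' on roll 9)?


Geometric: P(X=9) = (1-p)^(k-1)×p = (1/7)^8×6/7 = 6/40353607

P(X=9) = 6/40353607 ≈ 0.00%


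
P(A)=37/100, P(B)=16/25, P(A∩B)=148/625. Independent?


P(A)×P(B) = 148/625
P(A∩B) = 148/625
Equal ✓ → Independent

Yes, independent


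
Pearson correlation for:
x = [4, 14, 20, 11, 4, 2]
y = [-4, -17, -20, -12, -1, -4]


n=6, Σx=55, Σy=-58, Σxy=-798, Σx²=753, Σy²=866
r = (6×(-798) - 55×(-58))/√((6×753 - 55²)(6×866 - (-58)²))
= -1598/√(1493×1832) = -1598/√2735176 ≈ -1598/1653.8368 ≈ -0.9662

r ≈ -0.9662


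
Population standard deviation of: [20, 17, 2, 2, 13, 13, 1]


Mean = 68/7
  (20-68/7)²=5184/49
  (17-68/7)²=2601/49
  (2-68/7)²=2916/49
  (2-68/7)²=2916/49
  (13-68/7)²=529/49
  (13-68/7)²=529/49
  (1-68/7)²=3721/49
Σ(x-μ)² = 2628/7
σ² = (2628/7)/7 = 2628/49

σ = √(2628/49) ≈ 7.3234


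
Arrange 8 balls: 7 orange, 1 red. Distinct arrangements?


8!/(7!×1!) = 8

8


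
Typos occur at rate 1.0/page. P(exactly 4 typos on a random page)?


Poisson(λ=1.0): P(X=4) = e^(-λ)×λ^k/k!
= e^(-1.0) × 1.0^4 / 4!
≈ 0.3678794412 × 1 / 24 ≈ 0.015328

P(X=4) ≈ 0.015328 ≈ 1.53%


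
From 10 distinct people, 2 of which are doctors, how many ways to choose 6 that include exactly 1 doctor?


Choose 1 of the 2 doctors and 5 of the other 8 people:
C(2,1)×C(8,5) = 2×56 = 112

112


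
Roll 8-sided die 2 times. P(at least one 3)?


P(no 3)^2 = (7/8)^2 = 49/64
P(≥1) = 1 - 49/64 = 15/64

P = 15/64 ≈ 23.44%


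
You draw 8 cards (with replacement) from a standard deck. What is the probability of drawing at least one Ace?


P(not a Ace) = 48/52 = 12/13
P(none in 8 draws) = (12/13)^8 = 429981696/815730721
P(≥1 Ace) = 1 - 429981696/815730721 = 385749025/815730721

P = 385749025/815730721 ≈ 47.29%


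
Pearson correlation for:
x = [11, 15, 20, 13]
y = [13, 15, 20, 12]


n=4, Σx=59, Σy=60, Σxy=924, Σx²=915, Σy²=938
r = (4×924 - 59×60)/√((4×915 - 59²)(4×938 - 60²))
= 156/√(179×152) = 156/√27208 ≈ 156/164.9485 ≈ 0.9457

r ≈ 0.9457


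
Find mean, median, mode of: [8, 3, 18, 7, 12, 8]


Sorted: [3, 7, 8, 8, 12, 18]
Mean = 56/6 = 28/3
Median = 8
Freq: {8: 2, 3: 1, 18: 1, 7: 1, 12: 1}
Mode: [8]

Mean=28/3, Median=8, Mode=8


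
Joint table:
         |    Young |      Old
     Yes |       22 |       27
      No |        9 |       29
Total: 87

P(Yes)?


P(Yes) = (22+27)/87 = 49/87

P(Yes) = 49/87 ≈ 56.32%


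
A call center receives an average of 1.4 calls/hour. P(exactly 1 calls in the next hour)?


Poisson(λ=1.4): P(X=1) = e^(-λ)×λ^k/k!
= e^(-1.4) × 1.4^1 / 1!
≈ 0.2465969639 × 1.4 / 1 ≈ 0.345236

P(X=1) ≈ 0.345236 ≈ 34.52%


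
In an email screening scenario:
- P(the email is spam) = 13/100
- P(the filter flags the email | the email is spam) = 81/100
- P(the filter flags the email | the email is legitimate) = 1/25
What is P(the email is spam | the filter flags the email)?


Using Bayes' theorem:
P(A|B) = P(B|A)·P(A) / P(B)

P(the filter flags the email) = 81/100 × 13/100 + 1/25 × 87/100
= 1053/10000 + 87/2500 = 1401/10000

P(the email is spam|the filter flags the email) = (1053/10000) / (1401/10000) = 351/467

P(the email is spam|the filter flags the email) = 351/467 ≈ 75.16%


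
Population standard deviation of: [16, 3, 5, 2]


Mean = 26/4 = 13/2
  (16-13/2)²=361/4
  (3-13/2)²=49/4
  (5-13/2)²=9/4
  (2-13/2)²=81/4
Σ(x-μ)² = 125
σ² = 125/4

σ = √(125/4) ≈ 5.5902


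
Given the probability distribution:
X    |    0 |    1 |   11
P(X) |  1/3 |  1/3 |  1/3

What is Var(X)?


E[X] = 4
E[X²] = 122/3
Var(X) = E[X²] - (E[X])² = 122/3 - 16 = 74/3

Var(X) = 74/3 ≈ 24.6667


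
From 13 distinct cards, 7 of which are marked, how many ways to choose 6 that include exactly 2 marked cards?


Choose 2 of the 7 marked cards and 4 of the other 6 cards:
C(7,2)×C(6,4) = 21×15 = 315

315


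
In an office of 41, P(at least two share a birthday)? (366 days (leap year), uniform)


P(all different) = Π(366-i)/366 for i=0..40
= 0.097493
P(match) = 1 - 0.097493 = 0.902507

P ≈ 0.9025 ≈ 90.25%


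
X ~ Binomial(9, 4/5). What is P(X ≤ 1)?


P(X ≤ 1) = Σ P(X=i) for i=0..1
P(X=0) = 1/1953125
P(X=1) = 36/1953125
Sum = 37/1953125

P(X ≤ 1) = 37/1953125 ≈ 0.00%


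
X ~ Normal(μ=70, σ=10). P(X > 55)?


z = (55-70)/10 = -1.5
P(X > 55) = 1 - P(Z ≤ -1.5) = 1 - 0.0668 = 0.9332

P(X > 55) ≈ 0.9332


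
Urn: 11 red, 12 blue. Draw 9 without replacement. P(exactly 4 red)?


Hypergeometric: C(11,4)×C(12,5)/C(23,9)
= 330×792/817190 = 2376/7429

P(X=4) = 2376/7429 ≈ 31.98%


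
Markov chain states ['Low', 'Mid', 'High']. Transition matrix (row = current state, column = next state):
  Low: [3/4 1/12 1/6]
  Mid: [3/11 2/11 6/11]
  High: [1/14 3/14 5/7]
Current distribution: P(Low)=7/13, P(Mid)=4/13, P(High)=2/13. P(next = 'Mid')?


P(next=Mid) = Σᵢ P(now=i)×P(i→Mid)
= 7/13×1/12 + 4/13×2/11 + 2/13×3/14
= 7/156 + 8/143 + 3/91 = 1607/12012

P = 1607/12012 ≈ 0.1338


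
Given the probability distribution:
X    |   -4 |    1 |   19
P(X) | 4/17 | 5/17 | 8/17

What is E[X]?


E[X] = Σ x·P(X=x)
= (-4)×(4/17) + (1)×(5/17) + (19)×(8/17)
= 141/17

E[X] = 141/17


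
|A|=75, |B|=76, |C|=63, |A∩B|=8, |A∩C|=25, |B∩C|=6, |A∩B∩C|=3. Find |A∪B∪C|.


|A∪B∪C| = 75+76+63-8-25-6+3 = 178

|A∪B∪C| = 178


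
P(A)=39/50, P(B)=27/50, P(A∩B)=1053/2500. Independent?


P(A)×P(B) = 1053/2500
P(A∩B) = 1053/2500
Equal ✓ → Independent

Yes, independent


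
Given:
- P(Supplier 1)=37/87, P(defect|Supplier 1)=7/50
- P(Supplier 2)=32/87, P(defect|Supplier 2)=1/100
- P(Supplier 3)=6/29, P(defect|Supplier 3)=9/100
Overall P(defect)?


P(B) = Σ P(B|Aᵢ)×P(Aᵢ)
  7/50×37/87 = 259/4350
  1/100×32/87 = 8/2175
  9/100×6/29 = 27/1450
Sum = 178/2175

P(defect) = 178/2175 ≈ 8.18%
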